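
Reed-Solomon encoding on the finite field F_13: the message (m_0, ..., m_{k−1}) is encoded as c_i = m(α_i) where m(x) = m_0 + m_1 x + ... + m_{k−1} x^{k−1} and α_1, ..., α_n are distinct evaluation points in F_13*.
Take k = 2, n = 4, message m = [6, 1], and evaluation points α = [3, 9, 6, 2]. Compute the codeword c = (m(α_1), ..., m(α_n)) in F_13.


c = [9, 2, 12, 8]

Message polynomial: m(x) = 6 + 1·x (mod 13).
For each evaluation point α_i, compute m(α_i) mod 13:
  α_1 = 3: Horner steps 1 → 9, so m(3) = 9.
  α_2 = 9: Horner steps 1 → 2, so m(9) = 2.
  α_3 = 6: Horner steps 1 → 12, so m(6) = 12.
  α_4 = 2: Horner steps 1 → 8, so m(2) = 8.
Codeword c = [9, 2, 12, 8] ∈ F_13^4.


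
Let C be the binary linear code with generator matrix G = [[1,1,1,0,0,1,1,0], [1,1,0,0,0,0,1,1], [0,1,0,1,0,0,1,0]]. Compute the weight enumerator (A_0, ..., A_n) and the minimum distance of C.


Weight distribution: A_0 = 1, A_3 = 3, A_4 = 2, A_5 = 1, A_6 = 1. Minimum distance d = 3.

Enumerate all 2^3 = 8 messages m ∈ F_2^3.
For each, compute codeword c = mG in F_2^8, then tally its weight.
  m = 000 → c = 00000000, weight = 0.
  m = 100 → c = 11100110, weight = 5.
  m = 010 → c = 11000011, weight = 4.
  m = 110 → c = 00100101, weight = 3.
  m = 001 → c = 01010010, weight = 3.
  m = 101 → c = 10110100, weight = 4.
  m = 011 → c = 10010001, weight = 3.
  m = 111 → c = 01110111, weight = 6.
Tally weights:
  weight 0: 1 codewords.
  weight 3: 3 codewords.
  weight 4: 2 codewords.
  weight 5: 1 codewords.
  weight 6: 1 codewords.
Minimum distance d = smallest w > 0 with A_w > 0 = 3.
Sanity: Σ A_w = 8 = 2^3 = 8 ✓.


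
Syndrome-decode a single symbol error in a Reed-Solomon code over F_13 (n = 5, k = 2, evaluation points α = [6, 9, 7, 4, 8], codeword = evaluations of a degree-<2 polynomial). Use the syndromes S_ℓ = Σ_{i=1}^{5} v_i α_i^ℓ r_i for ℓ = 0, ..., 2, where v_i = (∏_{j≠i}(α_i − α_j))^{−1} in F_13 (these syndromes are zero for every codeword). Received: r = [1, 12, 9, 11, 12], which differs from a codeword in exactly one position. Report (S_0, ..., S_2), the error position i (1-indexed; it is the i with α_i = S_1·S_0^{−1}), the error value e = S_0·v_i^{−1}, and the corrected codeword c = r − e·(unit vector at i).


S = (12, 5, 1), error at position 5, error magnitude e = 8, c = [1, 12, 9, 11, 4].

Step 1: column multipliers v_i = (∏_{j≠i}(α_i − α_j))^{−1} mod 13.
  i = 1 (α = 6): (6−9)(6−7)(6−4)(6−8) = (−3)·(−1)·2·(−2) = −12 ≡ 1, so v_1 = 1^{−1} = 1 (mod 13).
  i = 2 (α = 9): (9−6)(9−7)(9−4)(9−8) = 3·2·5·1 = 30 ≡ 4, so v_2 = 4^{−1} = 10 (mod 13).
  i = 3 (α = 7): (7−6)(7−9)(7−4)(7−8) = 1·(−2)·3·(−1) = 6 ≡ 6, so v_3 = 6^{−1} = 11 (mod 13).
  i = 4 (α = 4): (4−6)(4−9)(4−7)(4−8) = (−2)·(−5)·(−3)·(−4) = 120 ≡ 3, so v_4 = 3^{−1} = 9 (mod 13).
  i = 5 (α = 8): (8−6)(8−9)(8−7)(8−4) = 2·(−1)·1·4 = −8 ≡ 5, so v_5 = 5^{−1} = 8 (mod 13).
  v = [1, 10, 11, 9, 8].
Step 2: syndromes of r = [1, 12, 9, 11, 12] (all sums mod 13).
  S_0 = Σ v_i r_i = 1·1 + 10·12 + 11·9 + 9·11 + 8·12 = 415 ≡ 12.
  S_1 = Σ v_i α_i r_i = 1·6·1 + 10·9·12 + 11·7·9 + 9·4·11 + 8·8·12 = 2943 ≡ 5.
  α_i^2 mod 13 = [10, 3, 10, 3, 12].
  S_2 = Σ v_i α_i^2 r_i = 1·10·1 + 10·3·12 + 11·10·9 + 9·3·11 + 8·12·12 = 2809 ≡ 1.
  S = (12, 5, 1) ≠ 0, so r is not a codeword (an error is present).
Step 3: locate the error. For a single error e at position i, S_ℓ = v_i·e·α_i^ℓ, so α_err = S_1/S_0.
  S_0^{−1} = 12^{−1} = 12 (mod 13), so α_err = 5·12 = 60 ≡ 8 = α_5. Error position i = 5.
  Consistency check: S_2/S_1 = 1·8 = 8 ≡ 8 = α_err ✓ (single-error assumption holds).
Step 4: error magnitude e = S_0/v_5 = S_0·∏_{j≠5}(α_5 − α_j) = 12·5 = 60 ≡ 8 (mod 13).
Step 5: correct position 5: c_5 = r_5 − e = 12 − 8 ≡ 4 (mod 13). Hence c = [1, 12, 9, 11, 4].
  Check: interpolating c through the α_i gives m(x) = 5 + 8·x (degree < 2) with m(α_i) = c_i for every i, so c is indeed a codeword.


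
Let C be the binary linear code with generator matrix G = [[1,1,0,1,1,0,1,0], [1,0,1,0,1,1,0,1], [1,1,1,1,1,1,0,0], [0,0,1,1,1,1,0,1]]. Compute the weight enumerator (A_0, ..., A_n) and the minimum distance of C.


Weight distribution: A_0 = 1, A_2 = 1, A_3 = 4, A_4 = 3, A_5 = 4, A_6 = 3. Minimum distance d = 2.

Enumerate all 2^4 = 16 messages m ∈ F_2^4.
For each, compute codeword c = mG in F_2^8, then tally its weight.
  m = 0000 → c = 00000000, weight = 0.
  m = 1000 → c = 11011010, weight = 5.
  m = 0100 → c = 10101101, weight = 5.
  m = 1100 → c = 01110111, weight = 6.
  m = 0010 → c = 11111100, weight = 6.
  m = 1010 → c = 00100110, weight = 3.
  m = 0110 → c = 01010001, weight = 3.
  m = 1110 → c = 10001011, weight = 4.
  m = 0001 → c = 00111101, weight = 5.
  m = 1001 → c = 11100111, weight = 6.
  m = 0101 → c = 10010000, weight = 2.
  m = 1101 → c = 01001010, weight = 3.
  m = 0011 → c = 11000001, weight = 3.
  m = 1011 → c = 00011011, weight = 4.
  m = 0111 → c = 01101100, weight = 4.
  m = 1111 → c = 10110110, weight = 5.
Tally weights:
  weight 0: 1 codewords.
  weight 2: 1 codewords.
  weight 3: 4 codewords.
  weight 4: 3 codewords.
  weight 5: 4 codewords.
  weight 6: 3 codewords.
Minimum distance d = smallest w > 0 with A_w > 0 = 2.
Sanity: Σ A_w = 16 = 2^4 = 16 ✓.


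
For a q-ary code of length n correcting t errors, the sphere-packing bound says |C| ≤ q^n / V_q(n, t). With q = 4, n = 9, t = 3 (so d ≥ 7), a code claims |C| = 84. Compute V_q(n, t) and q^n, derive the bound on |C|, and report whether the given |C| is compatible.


V_q(n, t) = 2620, q^n = 262144, Hamming bound = 100, |C| = 84 ≤ bound (satisfied).

Step 1: Compute V_q(n, t) = Σ_{j=0}^3 C(n, j) (q−1)^j.
  j = 0: C(9,0)·(3)^0 = 1·1 = 1.
  j = 1: C(9,1)·(3)^1 = 9·3 = 27.
  j = 2: C(9,2)·(3)^2 = 36·9 = 324.
  j = 3: C(9,3)·(3)^3 = 84·27 = 2268.
  V_q(n, t) = 1 + 27 + 324 + 2268 = 2620.
Step 2: q^n = 4^9 = 262144.
Step 3: Hamming bound ⌊q^n / V_q(n,t)⌋ = ⌊262144/2620⌋ = 100.
Step 4: Compare |C| = 84 to 100: satisfied.
The claimed |C| lies below the Hamming bound.


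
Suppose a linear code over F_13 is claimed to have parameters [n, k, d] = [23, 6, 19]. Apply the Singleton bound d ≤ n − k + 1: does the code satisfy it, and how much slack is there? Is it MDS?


Singleton RHS = n − k + 1 = 18, slack = -1, bound violated (no such code; not MDS).

Singleton bound: d ≤ n − k + 1.
Here n = 23, k = 6, so n − k + 1 = 18.
Given d = 19, check d ≤ 18: NO.
Slack = (n − k + 1) − d = -1.
The slack is negative: d = 19 exceeds n − k + 1 = 18 by 1, so the Singleton bound is violated and no linear [23, 6, 19]_13 code can exist. In particular it is not MDS (MDS requires d = n − k + 1 exactly).
Description: the claimed parameters are [23, 6, 19]_13; such a code would be impossible (violates the Singleton bound).


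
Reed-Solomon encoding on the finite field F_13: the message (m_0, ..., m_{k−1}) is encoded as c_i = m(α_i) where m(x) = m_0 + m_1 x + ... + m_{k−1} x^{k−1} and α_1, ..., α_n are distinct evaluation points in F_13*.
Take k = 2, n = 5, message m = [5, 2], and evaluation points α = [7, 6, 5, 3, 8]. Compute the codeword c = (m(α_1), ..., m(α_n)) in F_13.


c = [6, 4, 2, 11, 8]

Message polynomial: m(x) = 5 + 2·x (mod 13).
For each evaluation point α_i, compute m(α_i) mod 13:
  α_1 = 7: Horner steps 2 → 6, so m(7) = 6.
  α_2 = 6: Horner steps 2 → 4, so m(6) = 4.
  α_3 = 5: Horner steps 2 → 2, so m(5) = 2.
  α_4 = 3: Horner steps 2 → 11, so m(3) = 11.
  α_5 = 8: Horner steps 2 → 8, so m(8) = 8.
Codeword c = [6, 4, 2, 11, 8] ∈ F_13^5.


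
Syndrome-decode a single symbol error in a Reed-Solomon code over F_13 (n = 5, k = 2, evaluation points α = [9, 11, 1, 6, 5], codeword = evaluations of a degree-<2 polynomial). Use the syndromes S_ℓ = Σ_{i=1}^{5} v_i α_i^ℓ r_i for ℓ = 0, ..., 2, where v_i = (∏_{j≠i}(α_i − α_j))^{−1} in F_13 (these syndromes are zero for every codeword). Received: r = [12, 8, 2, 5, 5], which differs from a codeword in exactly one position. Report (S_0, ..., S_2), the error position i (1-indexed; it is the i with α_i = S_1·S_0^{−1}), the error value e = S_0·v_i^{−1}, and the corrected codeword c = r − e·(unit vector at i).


S = (3, 2, 10), error at position 5, error magnitude e = 11, c = [12, 8, 2, 5, 7].

Step 1: column multipliers v_i = (∏_{j≠i}(α_i − α_j))^{−1} mod 13.
  i = 1 (α = 9): (9−11)(9−1)(9−6)(9−5) = (−2)·8·3·4 = −192 ≡ 3, so v_1 = 3^{−1} = 9 (mod 13).
  i = 2 (α = 11): (11−9)(11−1)(11−6)(11−5) = 2·10·5·6 = 600 ≡ 2, so v_2 = 2^{−1} = 7 (mod 13).
  i = 3 (α = 1): (1−9)(1−11)(1−6)(1−5) = (−8)·(−10)·(−5)·(−4) = 1600 ≡ 1, so v_3 = 1^{−1} = 1 (mod 13).
  i = 4 (α = 6): (6−9)(6−11)(6−1)(6−5) = (−3)·(−5)·5·1 = 75 ≡ 10, so v_4 = 10^{−1} = 4 (mod 13).
  i = 5 (α = 5): (5−9)(5−11)(5−1)(5−6) = (−4)·(−6)·4·(−1) = −96 ≡ 8, so v_5 = 8^{−1} = 5 (mod 13).
  v = [9, 7, 1, 4, 5].
Step 2: syndromes of r = [12, 8, 2, 5, 5] (all sums mod 13).
  S_0 = Σ v_i r_i = 9·12 + 7·8 + 1·2 + 4·5 + 5·5 = 211 ≡ 3.
  S_1 = Σ v_i α_i r_i = 9·9·12 + 7·11·8 + 1·1·2 + 4·6·5 + 5·5·5 = 1835 ≡ 2.
  α_i^2 mod 13 = [3, 4, 1, 10, 12].
  S_2 = Σ v_i α_i^2 r_i = 9·3·12 + 7·4·8 + 1·1·2 + 4·10·5 + 5·12·5 = 1050 ≡ 10.
  S = (3, 2, 10) ≠ 0, so r is not a codeword (an error is present).
Step 3: locate the error. For a single error e at position i, S_ℓ = v_i·e·α_i^ℓ, so α_err = S_1/S_0.
  S_0^{−1} = 3^{−1} = 9 (mod 13), so α_err = 2·9 = 18 ≡ 5 = α_5. Error position i = 5.
  Consistency check: S_2/S_1 = 10·7 = 70 ≡ 5 = α_err ✓ (single-error assumption holds).
Step 4: error magnitude e = S_0/v_5 = S_0·∏_{j≠5}(α_5 − α_j) = 3·8 = 24 ≡ 11 (mod 13).
Step 5: correct position 5: c_5 = r_5 − e = 5 − 11 ≡ 7 (mod 13). Hence c = [12, 8, 2, 5, 7].
  Check: interpolating c through the α_i gives m(x) = 4 + 11·x (degree < 2) with m(α_i) = c_i for every i, so c is indeed a codeword.


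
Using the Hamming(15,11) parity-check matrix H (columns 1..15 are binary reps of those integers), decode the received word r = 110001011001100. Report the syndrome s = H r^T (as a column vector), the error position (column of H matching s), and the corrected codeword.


s = (0, 1, 0, 1)^T, error position = 5, corrected codeword c = 110011011001100

Compute s = H r^T mod 2 one row at a time:
  s_1 = 1 + 1 + 0 + 0 + 1 + 1 + 0 + 0 = 4 ≡ 0 (mod 2).
  s_2 = 0 + 0 + 1 + 0 + 1 + 1 + 0 + 0 = 3 ≡ 1 (mod 2).
  s_3 = 1 + 0 + 1 + 0 + 0 + 0 + 0 + 0 = 2 ≡ 0 (mod 2).
  s_4 = 1 + 0 + 0 + 0 + 1 + 0 + 1 + 0 = 3 ≡ 1 (mod 2).
s = (0, 1, 0, 1)^T — this equals column 5 of H (binary 0101), so error is at position 5.
Correct: flip bit 5 of r = 110001011001100 to get c = 110011011001100.


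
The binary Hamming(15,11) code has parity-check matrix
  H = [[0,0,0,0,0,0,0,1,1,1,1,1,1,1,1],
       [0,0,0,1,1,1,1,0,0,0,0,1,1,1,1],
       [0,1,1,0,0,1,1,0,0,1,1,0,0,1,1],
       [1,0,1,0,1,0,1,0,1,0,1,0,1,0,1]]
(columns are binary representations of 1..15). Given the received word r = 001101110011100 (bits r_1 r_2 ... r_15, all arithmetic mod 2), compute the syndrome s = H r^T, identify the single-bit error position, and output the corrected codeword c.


s = (0, 1, 0, 0)^T, error position = 4, corrected codeword c = 001001110011100

Compute s = H r^T mod 2 one row at a time:
  s_1 = 1 + 0 + 0 + 1 + 1 + 1 + 0 + 0 = 4 ≡ 0 (mod 2).
  s_2 = 1 + 0 + 1 + 1 + 1 + 1 + 0 + 0 = 5 ≡ 1 (mod 2).
  s_3 = 0 + 1 + 1 + 1 + 0 + 1 + 0 + 0 = 4 ≡ 0 (mod 2).
  s_4 = 0 + 1 + 0 + 1 + 0 + 1 + 1 + 0 = 4 ≡ 0 (mod 2).
s = (0, 1, 0, 0)^T — this equals column 4 of H (binary 0100), so error is at position 4.
Correct: flip bit 4 of r = 001101110011100 to get c = 001001110011100.


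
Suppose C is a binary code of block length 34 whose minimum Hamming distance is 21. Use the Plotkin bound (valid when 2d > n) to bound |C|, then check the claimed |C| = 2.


Plotkin bound M ≤ 4; given |C| = 2 ≤ bound (satisfied).

Check applicability: 2d = 42, n = 34.
2d − n = 8 > 0, so Plotkin applies.
Compute d/(2d−n) = 21/8 ≈ 2.6250.
⌊d/(2d−n)⌋ = 2.
Plotkin bound: M ≤ 2·2 = 4.
Given |C| = 2, check: satisfied.
This |C| is below the Plotkin bound.


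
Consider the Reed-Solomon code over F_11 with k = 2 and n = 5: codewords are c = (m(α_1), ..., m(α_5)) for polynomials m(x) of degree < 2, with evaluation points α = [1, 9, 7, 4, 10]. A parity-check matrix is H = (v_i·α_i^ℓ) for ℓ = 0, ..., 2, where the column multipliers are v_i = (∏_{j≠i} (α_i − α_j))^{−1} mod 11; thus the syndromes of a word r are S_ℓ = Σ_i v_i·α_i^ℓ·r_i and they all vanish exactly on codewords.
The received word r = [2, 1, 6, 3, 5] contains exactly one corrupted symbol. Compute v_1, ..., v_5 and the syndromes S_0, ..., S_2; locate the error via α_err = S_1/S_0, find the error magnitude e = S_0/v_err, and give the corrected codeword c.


S = (10, 4, 6), error at position 3, error magnitude e = 2, c = [2, 1, 4, 3, 5].

Step 1: column multipliers v_i = (∏_{j≠i}(α_i − α_j))^{−1} mod 11.
  i = 1 (α = 1): (1−9)(1−7)(1−4)(1−10) = (−8)·(−6)·(−3)·(−9) = 1296 ≡ 9, so v_1 = 9^{−1} = 5 (mod 11).
  i = 2 (α = 9): (9−1)(9−7)(9−4)(9−10) = 8·2·5·(−1) = −80 ≡ 8, so v_2 = 8^{−1} = 7 (mod 11).
  i = 3 (α = 7): (7−1)(7−9)(7−4)(7−10) = 6·(−2)·3·(−3) = 108 ≡ 9, so v_3 = 9^{−1} = 5 (mod 11).
  i = 4 (α = 4): (4−1)(4−9)(4−7)(4−10) = 3·(−5)·(−3)·(−6) = −270 ≡ 5, so v_4 = 5^{−1} = 9 (mod 11).
  i = 5 (α = 10): (10−1)(10−9)(10−7)(10−4) = 9·1·3·6 = 162 ≡ 8, so v_5 = 8^{−1} = 7 (mod 11).
  v = [5, 7, 5, 9, 7].
Step 2: syndromes of r = [2, 1, 6, 3, 5] (all sums mod 11).
  S_0 = Σ v_i r_i = 5·2 + 7·1 + 5·6 + 9·3 + 7·5 = 109 ≡ 10.
  S_1 = Σ v_i α_i r_i = 5·1·2 + 7·9·1 + 5·7·6 + 9·4·3 + 7·10·5 = 741 ≡ 4.
  α_i^2 mod 11 = [1, 4, 5, 5, 1].
  S_2 = Σ v_i α_i^2 r_i = 5·1·2 + 7·4·1 + 5·5·6 + 9·5·3 + 7·1·5 = 358 ≡ 6.
  S = (10, 4, 6) ≠ 0, so r is not a codeword (an error is present).
Step 3: locate the error. For a single error e at position i, S_ℓ = v_i·e·α_i^ℓ, so α_err = S_1/S_0.
  S_0^{−1} = 10^{−1} = 10 (mod 11), so α_err = 4·10 = 40 ≡ 7 = α_3. Error position i = 3.
  Consistency check: S_2/S_1 = 6·3 = 18 ≡ 7 = α_err ✓ (single-error assumption holds).
Step 4: error magnitude e = S_0/v_3 = S_0·∏_{j≠3}(α_3 − α_j) = 10·9 = 90 ≡ 2 (mod 11).
Step 5: correct position 3: c_3 = r_3 − e = 6 − 2 ≡ 4 (mod 11). Hence c = [2, 1, 4, 3, 5].
  Check: interpolating c through the α_i gives m(x) = 9 + 4·x (degree < 2) with m(α_i) = c_i for every i, so c is indeed a codeword.


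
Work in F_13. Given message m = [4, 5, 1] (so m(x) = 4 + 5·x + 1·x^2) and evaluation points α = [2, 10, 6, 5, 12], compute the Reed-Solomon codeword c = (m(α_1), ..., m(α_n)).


c = [5, 11, 5, 2, 0]

Message polynomial: m(x) = 4 + 5·x + 1·x^2 (mod 13).
For each evaluation point α_i, compute m(α_i) mod 13:
  α_1 = 2: Horner steps 1 → 7 → 5, so m(2) = 5.
  α_2 = 10: Horner steps 1 → 2 → 11, so m(10) = 11.
  α_3 = 6: Horner steps 1 → 11 → 5, so m(6) = 5.
  α_4 = 5: Horner steps 1 → 10 → 2, so m(5) = 2.
  α_5 = 12: Horner steps 1 → 4 → 0, so m(12) = 0.
Codeword c = [5, 11, 5, 2, 0] ∈ F_13^5.


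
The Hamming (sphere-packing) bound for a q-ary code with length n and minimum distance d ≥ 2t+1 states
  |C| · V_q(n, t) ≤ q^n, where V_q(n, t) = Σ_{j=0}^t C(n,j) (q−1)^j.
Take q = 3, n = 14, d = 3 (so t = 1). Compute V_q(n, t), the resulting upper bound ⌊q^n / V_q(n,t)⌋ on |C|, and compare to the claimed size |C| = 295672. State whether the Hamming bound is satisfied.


V_q(n, t) = 29, q^n = 4782969, Hamming bound = 164929, |C| = 295672 > bound (violated).

Step 1: Compute V_q(n, t) = Σ_{j=0}^1 C(n, j) (q−1)^j.
  j = 0: C(14,0)·(2)^0 = 1·1 = 1.
  j = 1: C(14,1)·(2)^1 = 14·2 = 28.
  V_q(n, t) = 1 + 28 = 29.
Step 2: q^n = 3^14 = 4782969.
Step 3: Hamming bound ⌊q^n / V_q(n,t)⌋ = ⌊4782969/29⌋ = 164929.
Step 4: Compare |C| = 295672 to 164929: violated.
The claimed |C| lies above the Hamming bound, so no 3-ary code of length 14 with d ≥ 3 can have 295672 codewords.


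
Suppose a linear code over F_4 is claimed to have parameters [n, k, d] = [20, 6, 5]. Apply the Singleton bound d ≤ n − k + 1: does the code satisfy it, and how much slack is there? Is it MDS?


Singleton RHS = n − k + 1 = 15, slack = 10, bound satisfied, not MDS.

Singleton bound: d ≤ n − k + 1.
Here n = 20, k = 6, so n − k + 1 = 15.
Given d = 5, check d ≤ 15: YES.
Slack = (n − k + 1) − d = 10.
The code is NOT MDS (slack = 10 > 0).
Description: the claimed parameters are [20, 6, 5]_4; such a code would be non-MDS.


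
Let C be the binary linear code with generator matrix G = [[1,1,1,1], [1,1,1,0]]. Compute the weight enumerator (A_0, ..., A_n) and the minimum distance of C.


Weight distribution: A_0 = 1, A_1 = 1, A_3 = 1, A_4 = 1. Minimum distance d = 1.

Enumerate all 2^2 = 4 messages m ∈ F_2^2.
For each, compute codeword c = mG in F_2^4, then tally its weight.
  m = 00 → c = 0000, weight = 0.
  m = 10 → c = 1111, weight = 4.
  m = 01 → c = 1110, weight = 3.
  m = 11 → c = 0001, weight = 1.
Tally weights:
  weight 0: 1 codewords.
  weight 1: 1 codewords.
  weight 3: 1 codewords.
  weight 4: 1 codewords.
Minimum distance d = smallest w > 0 with A_w > 0 = 1.
Sanity: Σ A_w = 4 = 2^2 = 4 ✓.


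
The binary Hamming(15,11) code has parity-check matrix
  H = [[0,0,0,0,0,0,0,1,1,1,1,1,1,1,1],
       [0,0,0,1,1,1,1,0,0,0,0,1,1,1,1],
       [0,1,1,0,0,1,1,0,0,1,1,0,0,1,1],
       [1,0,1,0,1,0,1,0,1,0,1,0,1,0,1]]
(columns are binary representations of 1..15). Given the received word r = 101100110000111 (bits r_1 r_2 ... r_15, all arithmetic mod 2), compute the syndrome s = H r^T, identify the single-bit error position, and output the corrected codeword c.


s = (0, 1, 0, 1)^T, error position = 5, corrected codeword c = 101110110000111

Compute s = H r^T mod 2 one row at a time:
  s_1 = 1 + 0 + 0 + 0 + 0 + 1 + 1 + 1 = 4 ≡ 0 (mod 2).
  s_2 = 1 + 0 + 0 + 1 + 0 + 1 + 1 + 1 = 5 ≡ 1 (mod 2).
  s_3 = 0 + 1 + 0 + 1 + 0 + 0 + 1 + 1 = 4 ≡ 0 (mod 2).
  s_4 = 1 + 1 + 0 + 1 + 0 + 0 + 1 + 1 = 5 ≡ 1 (mod 2).
s = (0, 1, 0, 1)^T — this equals column 5 of H (binary 0101), so error is at position 5.
Correct: flip bit 5 of r = 101100110000111 to get c = 101110110000111.


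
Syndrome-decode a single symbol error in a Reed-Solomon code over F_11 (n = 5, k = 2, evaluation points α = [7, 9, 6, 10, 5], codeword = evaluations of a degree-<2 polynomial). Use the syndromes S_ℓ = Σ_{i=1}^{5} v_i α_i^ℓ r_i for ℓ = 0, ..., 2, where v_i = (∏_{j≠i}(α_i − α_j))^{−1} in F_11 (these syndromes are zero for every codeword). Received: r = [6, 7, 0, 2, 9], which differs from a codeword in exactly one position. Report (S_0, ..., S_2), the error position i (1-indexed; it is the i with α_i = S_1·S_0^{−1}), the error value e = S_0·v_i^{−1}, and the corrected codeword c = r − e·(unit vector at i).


S = (10, 6, 8), error at position 5, error magnitude e = 4, c = [6, 7, 0, 2, 5].

Step 1: column multipliers v_i = (∏_{j≠i}(α_i − α_j))^{−1} mod 11.
  i = 1 (α = 7): (7−9)(7−6)(7−10)(7−5) = (−2)·1·(−3)·2 = 12 ≡ 1, so v_1 = 1^{−1} = 1 (mod 11).
  i = 2 (α = 9): (9−7)(9−6)(9−10)(9−5) = 2·3·(−1)·4 = −24 ≡ 9, so v_2 = 9^{−1} = 5 (mod 11).
  i = 3 (α = 6): (6−7)(6−9)(6−10)(6−5) = (−1)·(−3)·(−4)·1 = −12 ≡ 10, so v_3 = 10^{−1} = 10 (mod 11).
  i = 4 (α = 10): (10−7)(10−9)(10−6)(10−5) = 3·1·4·5 = 60 ≡ 5, so v_4 = 5^{−1} = 9 (mod 11).
  i = 5 (α = 5): (5−7)(5−9)(5−6)(5−10) = (−2)·(−4)·(−1)·(−5) = 40 ≡ 7, so v_5 = 7^{−1} = 8 (mod 11).
  v = [1, 5, 10, 9, 8].
Step 2: syndromes of r = [6, 7, 0, 2, 9] (all sums mod 11).
  S_0 = Σ v_i r_i = 1·6 + 5·7 + 10·0 + 9·2 + 8·9 = 131 ≡ 10.
  S_1 = Σ v_i α_i r_i = 1·7·6 + 5·9·7 + 10·6·0 + 9·10·2 + 8·5·9 = 897 ≡ 6.
  α_i^2 mod 11 = [5, 4, 3, 1, 3].
  S_2 = Σ v_i α_i^2 r_i = 1·5·6 + 5·4·7 + 10·3·0 + 9·1·2 + 8·3·9 = 404 ≡ 8.
  S = (10, 6, 8) ≠ 0, so r is not a codeword (an error is present).
Step 3: locate the error. For a single error e at position i, S_ℓ = v_i·e·α_i^ℓ, so α_err = S_1/S_0.
  S_0^{−1} = 10^{−1} = 10 (mod 11), so α_err = 6·10 = 60 ≡ 5 = α_5. Error position i = 5.
  Consistency check: S_2/S_1 = 8·2 = 16 ≡ 5 = α_err ✓ (single-error assumption holds).
Step 4: error magnitude e = S_0/v_5 = S_0·∏_{j≠5}(α_5 − α_j) = 10·7 = 70 ≡ 4 (mod 11).
Step 5: correct position 5: c_5 = r_5 − e = 9 − 4 ≡ 5 (mod 11). Hence c = [6, 7, 0, 2, 5].
  Check: interpolating c through the α_i gives m(x) = 8 + 6·x (degree < 2) with m(α_i) = c_i for every i, so c is indeed a codeword.


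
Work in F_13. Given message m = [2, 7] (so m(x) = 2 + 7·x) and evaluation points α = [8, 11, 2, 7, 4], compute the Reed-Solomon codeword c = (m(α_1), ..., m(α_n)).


c = [6, 1, 3, 12, 4]

Message polynomial: m(x) = 2 + 7·x (mod 13).
For each evaluation point α_i, compute m(α_i) mod 13:
  α_1 = 8: Horner steps 7 → 6, so m(8) = 6.
  α_2 = 11: Horner steps 7 → 1, so m(11) = 1.
  α_3 = 2: Horner steps 7 → 3, so m(2) = 3.
  α_4 = 7: Horner steps 7 → 12, so m(7) = 12.
  α_5 = 4: Horner steps 7 → 4, so m(4) = 4.
Codeword c = [6, 1, 3, 12, 4] ∈ F_13^5.


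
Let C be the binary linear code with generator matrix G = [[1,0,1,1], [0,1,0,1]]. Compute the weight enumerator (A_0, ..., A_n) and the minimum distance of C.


Weight distribution: A_0 = 1, A_2 = 1, A_3 = 2. Minimum distance d = 2.

Enumerate all 2^2 = 4 messages m ∈ F_2^2.
For each, compute codeword c = mG in F_2^4, then tally its weight.
  m = 00 → c = 0000, weight = 0.
  m = 10 → c = 1011, weight = 3.
  m = 01 → c = 0101, weight = 2.
  m = 11 → c = 1110, weight = 3.
Tally weights:
  weight 0: 1 codewords.
  weight 2: 1 codewords.
  weight 3: 2 codewords.
Minimum distance d = smallest w > 0 with A_w > 0 = 2.
Sanity: Σ A_w = 4 = 2^2 = 4 ✓.


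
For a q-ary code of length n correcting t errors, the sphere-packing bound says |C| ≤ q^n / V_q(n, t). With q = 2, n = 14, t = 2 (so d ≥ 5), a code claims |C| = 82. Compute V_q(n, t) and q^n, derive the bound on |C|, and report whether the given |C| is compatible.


V_q(n, t) = 106, q^n = 16384, Hamming bound = 154, |C| = 82 ≤ bound (satisfied).

Step 1: Compute V_q(n, t) = Σ_{j=0}^2 C(n, j) (q−1)^j.
  j = 0: C(14,0)·(1)^0 = 1·1 = 1.
  j = 1: C(14,1)·(1)^1 = 14·1 = 14.
  j = 2: C(14,2)·(1)^2 = 91·1 = 91.
  V_q(n, t) = 1 + 14 + 91 = 106.
Step 2: q^n = 2^14 = 16384.
Step 3: Hamming bound ⌊q^n / V_q(n,t)⌋ = ⌊16384/106⌋ = 154.
Step 4: Compare |C| = 82 to 154: satisfied.
The claimed |C| lies below the Hamming bound.


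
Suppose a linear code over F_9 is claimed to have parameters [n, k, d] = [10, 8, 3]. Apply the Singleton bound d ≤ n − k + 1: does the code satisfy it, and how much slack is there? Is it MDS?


Singleton RHS = n − k + 1 = 3, slack = 0, bound satisfied, MDS.

Singleton bound: d ≤ n − k + 1.
Here n = 10, k = 8, so n − k + 1 = 3.
Given d = 3, check d ≤ 3: YES.
Slack = (n − k + 1) − d = 0.
The code is MDS (slack = 0).
Description: the claimed parameters are [10, 8, 3]_9; such a code would be MDS (meets Singleton bound).


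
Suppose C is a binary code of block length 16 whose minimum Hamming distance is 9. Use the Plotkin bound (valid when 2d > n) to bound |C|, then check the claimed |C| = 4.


Plotkin bound M ≤ 8; given |C| = 4 ≤ bound (satisfied).

Check applicability: 2d = 18, n = 16.
2d − n = 2 > 0, so Plotkin applies.
Compute d/(2d−n) = 9/2 ≈ 4.5000.
⌊d/(2d−n)⌋ = 4.
Plotkin bound: M ≤ 2·4 = 8.
Given |C| = 4, check: satisfied.
This |C| is below the Plotkin bound.


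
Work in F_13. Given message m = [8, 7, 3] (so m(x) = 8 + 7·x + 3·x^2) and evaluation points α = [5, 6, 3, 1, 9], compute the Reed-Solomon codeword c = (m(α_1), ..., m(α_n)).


c = [1, 2, 4, 5, 2]

Message polynomial: m(x) = 8 + 7·x + 3·x^2 (mod 13).
For each evaluation point α_i, compute m(α_i) mod 13:
  α_1 = 5: Horner steps 3 → 9 → 1, so m(5) = 1.
  α_2 = 6: Horner steps 3 → 12 → 2, so m(6) = 2.
  α_3 = 3: Horner steps 3 → 3 → 4, so m(3) = 4.
  α_4 = 1: Horner steps 3 → 10 → 5, so m(1) = 5.
  α_5 = 9: Horner steps 3 → 8 → 2, so m(9) = 2.
Codeword c = [1, 2, 4, 5, 2] ∈ F_13^5.


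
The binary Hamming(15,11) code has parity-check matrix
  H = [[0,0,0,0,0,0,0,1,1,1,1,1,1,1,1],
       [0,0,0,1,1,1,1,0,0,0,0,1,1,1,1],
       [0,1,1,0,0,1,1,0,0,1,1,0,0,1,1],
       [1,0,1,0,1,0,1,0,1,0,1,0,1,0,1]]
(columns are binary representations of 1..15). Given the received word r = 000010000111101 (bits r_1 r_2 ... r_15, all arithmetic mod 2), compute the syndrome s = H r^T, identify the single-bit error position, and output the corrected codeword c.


s = (1, 0, 1, 0)^T, error position = 10, corrected codeword c = 000010000011101

Compute s = H r^T mod 2 one row at a time:
  s_1 = 0 + 0 + 1 + 1 + 1 + 1 + 0 + 1 = 5 ≡ 1 (mod 2).
  s_2 = 0 + 1 + 0 + 0 + 1 + 1 + 0 + 1 = 4 ≡ 0 (mod 2).
  s_3 = 0 + 0 + 0 + 0 + 1 + 1 + 0 + 1 = 3 ≡ 1 (mod 2).
  s_4 = 0 + 0 + 1 + 0 + 0 + 1 + 1 + 1 = 4 ≡ 0 (mod 2).
s = (1, 0, 1, 0)^T — this equals column 10 of H (binary 1010), so error is at position 10.
Correct: flip bit 10 of r = 000010000111101 to get c = 000010000011101.


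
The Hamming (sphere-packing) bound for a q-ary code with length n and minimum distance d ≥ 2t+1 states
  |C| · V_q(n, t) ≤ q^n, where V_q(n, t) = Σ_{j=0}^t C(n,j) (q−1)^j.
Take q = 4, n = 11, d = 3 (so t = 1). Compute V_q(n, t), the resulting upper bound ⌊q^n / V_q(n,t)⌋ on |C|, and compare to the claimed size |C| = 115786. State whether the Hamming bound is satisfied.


V_q(n, t) = 34, q^n = 4194304, Hamming bound = 123361, |C| = 115786 ≤ bound (satisfied).

Step 1: Compute V_q(n, t) = Σ_{j=0}^1 C(n, j) (q−1)^j.
  j = 0: C(11,0)·(3)^0 = 1·1 = 1.
  j = 1: C(11,1)·(3)^1 = 11·3 = 33.
  V_q(n, t) = 1 + 33 = 34.
Step 2: q^n = 4^11 = 4194304.
Step 3: Hamming bound ⌊q^n / V_q(n,t)⌋ = ⌊4194304/34⌋ = 123361.
Step 4: Compare |C| = 115786 to 123361: satisfied.
The claimed |C| lies below the Hamming bound.


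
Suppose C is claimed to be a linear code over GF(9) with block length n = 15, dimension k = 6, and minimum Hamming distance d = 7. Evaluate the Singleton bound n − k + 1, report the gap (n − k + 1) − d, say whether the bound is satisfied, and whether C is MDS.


Singleton RHS = n − k + 1 = 10, slack = 3, bound satisfied, not MDS.

Singleton bound: d ≤ n − k + 1.
Here n = 15, k = 6, so n − k + 1 = 10.
Given d = 7, check d ≤ 10: YES.
Slack = (n − k + 1) − d = 3.
The code is NOT MDS (slack = 3 > 0).
Description: the claimed parameters are [15, 6, 7]_9; such a code would be non-MDS.


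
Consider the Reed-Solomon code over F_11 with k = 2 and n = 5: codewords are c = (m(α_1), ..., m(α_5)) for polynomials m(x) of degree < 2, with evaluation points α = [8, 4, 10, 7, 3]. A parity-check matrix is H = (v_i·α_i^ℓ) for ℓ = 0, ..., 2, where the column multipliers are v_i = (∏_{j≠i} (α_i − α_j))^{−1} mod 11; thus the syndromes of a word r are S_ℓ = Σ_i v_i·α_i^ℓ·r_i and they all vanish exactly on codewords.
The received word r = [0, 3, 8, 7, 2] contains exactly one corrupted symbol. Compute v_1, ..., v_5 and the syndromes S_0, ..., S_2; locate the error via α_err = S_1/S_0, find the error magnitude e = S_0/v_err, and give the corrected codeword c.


S = (6, 2, 8), error at position 2, error magnitude e = 8, c = [0, 6, 8, 7, 2].

Step 1: column multipliers v_i = (∏_{j≠i}(α_i − α_j))^{−1} mod 11.
  i = 1 (α = 8): (8−4)(8−10)(8−7)(8−3) = 4·(−2)·1·5 = −40 ≡ 4, so v_1 = 4^{−1} = 3 (mod 11).
  i = 2 (α = 4): (4−8)(4−10)(4−7)(4−3) = (−4)·(−6)·(−3)·1 = −72 ≡ 5, so v_2 = 5^{−1} = 9 (mod 11).
  i = 3 (α = 10): (10−8)(10−4)(10−7)(10−3) = 2·6·3·7 = 252 ≡ 10, so v_3 = 10^{−1} = 10 (mod 11).
  i = 4 (α = 7): (7−8)(7−4)(7−10)(7−3) = (−1)·3·(−3)·4 = 36 ≡ 3, so v_4 = 3^{−1} = 4 (mod 11).
  i = 5 (α = 3): (3−8)(3−4)(3−10)(3−7) = (−5)·(−1)·(−7)·(−4) = 140 ≡ 8, so v_5 = 8^{−1} = 7 (mod 11).
  v = [3, 9, 10, 4, 7].
Step 2: syndromes of r = [0, 3, 8, 7, 2] (all sums mod 11).
  S_0 = Σ v_i r_i = 3·0 + 9·3 + 10·8 + 4·7 + 7·2 = 149 ≡ 6.
  S_1 = Σ v_i α_i r_i = 3·8·0 + 9·4·3 + 10·10·8 + 4·7·7 + 7·3·2 = 1146 ≡ 2.
  α_i^2 mod 11 = [9, 5, 1, 5, 9].
  S_2 = Σ v_i α_i^2 r_i = 3·9·0 + 9·5·3 + 10·1·8 + 4·5·7 + 7·9·2 = 481 ≡ 8.
  S = (6, 2, 8) ≠ 0, so r is not a codeword (an error is present).
Step 3: locate the error. For a single error e at position i, S_ℓ = v_i·e·α_i^ℓ, so α_err = S_1/S_0.
  S_0^{−1} = 6^{−1} = 2 (mod 11), so α_err = 2·2 = 4 ≡ 4 = α_2. Error position i = 2.
  Consistency check: S_2/S_1 = 8·6 = 48 ≡ 4 = α_err ✓ (single-error assumption holds).
Step 4: error magnitude e = S_0/v_2 = S_0·∏_{j≠2}(α_2 − α_j) = 6·5 = 30 ≡ 8 (mod 11).
Step 5: correct position 2: c_2 = r_2 − e = 3 − 8 ≡ 6 (mod 11). Hence c = [0, 6, 8, 7, 2].
  Check: interpolating c through the α_i gives m(x) = 1 + 4·x (degree < 2) with m(α_i) = c_i for every i, so c is indeed a codeword.


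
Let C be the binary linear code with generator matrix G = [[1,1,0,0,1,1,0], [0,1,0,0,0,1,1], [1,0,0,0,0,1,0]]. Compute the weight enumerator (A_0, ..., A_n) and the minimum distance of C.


Weight distribution: A_0 = 1, A_2 = 2, A_3 = 4, A_4 = 1. Minimum distance d = 2.

Enumerate all 2^3 = 8 messages m ∈ F_2^3.
For each, compute codeword c = mG in F_2^7, then tally its weight.
  m = 000 → c = 0000000, weight = 0.
  m = 100 → c = 1100110, weight = 4.
  m = 010 → c = 0100011, weight = 3.
  m = 110 → c = 1000101, weight = 3.
  m = 001 → c = 1000010, weight = 2.
  m = 101 → c = 0100100, weight = 2.
  m = 011 → c = 1100001, weight = 3.
  m = 111 → c = 0000111, weight = 3.
Tally weights:
  weight 0: 1 codewords.
  weight 2: 2 codewords.
  weight 3: 4 codewords.
  weight 4: 1 codewords.
Minimum distance d = smallest w > 0 with A_w > 0 = 2.
Sanity: Σ A_w = 8 = 2^3 = 8 ✓.


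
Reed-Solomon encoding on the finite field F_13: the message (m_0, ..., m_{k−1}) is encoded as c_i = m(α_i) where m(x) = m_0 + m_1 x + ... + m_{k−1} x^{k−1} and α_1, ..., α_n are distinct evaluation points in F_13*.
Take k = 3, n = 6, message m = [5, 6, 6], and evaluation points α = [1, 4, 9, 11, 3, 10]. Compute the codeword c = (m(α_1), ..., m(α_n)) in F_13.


c = [4, 8, 12, 4, 12, 2]

Message polynomial: m(x) = 5 + 6·x + 6·x^2 (mod 13).
For each evaluation point α_i, compute m(α_i) mod 13:
  α_1 = 1: Horner steps 6 → 12 → 4, so m(1) = 4.
  α_2 = 4: Horner steps 6 → 4 → 8, so m(4) = 8.
  α_3 = 9: Horner steps 6 → 8 → 12, so m(9) = 12.
  α_4 = 11: Horner steps 6 → 7 → 4, so m(11) = 4.
  α_5 = 3: Horner steps 6 → 11 → 12, so m(3) = 12.
  α_6 = 10: Horner steps 6 → 1 → 2, so m(10) = 2.
Codeword c = [4, 8, 12, 4, 12, 2] ∈ F_13^6.


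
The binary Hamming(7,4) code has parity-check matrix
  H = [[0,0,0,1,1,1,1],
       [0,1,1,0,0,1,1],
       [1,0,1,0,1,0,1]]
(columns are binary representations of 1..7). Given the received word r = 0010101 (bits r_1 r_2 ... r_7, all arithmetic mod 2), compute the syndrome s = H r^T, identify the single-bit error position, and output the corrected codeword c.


s = (0, 0, 1)^T, error position = 1, corrected codeword c = 1010101

Compute s = H r^T mod 2 one row at a time:
  s_1 = 0 + 1 + 0 + 1 = 2 ≡ 0 (mod 2).
  s_2 = 0 + 1 + 0 + 1 = 2 ≡ 0 (mod 2).
  s_3 = 0 + 1 + 1 + 1 = 3 ≡ 1 (mod 2).
s = (0, 0, 1)^T — this equals column 1 of H (binary 001), so error is at position 1.
Correct: flip bit 1 of r = 0010101 to get c = 1010101.


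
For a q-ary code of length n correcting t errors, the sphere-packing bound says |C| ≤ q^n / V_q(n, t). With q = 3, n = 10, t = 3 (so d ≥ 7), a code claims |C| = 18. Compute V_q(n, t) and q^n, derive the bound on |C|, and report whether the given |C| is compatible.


V_q(n, t) = 1161, q^n = 59049, Hamming bound = 50, |C| = 18 ≤ bound (satisfied).

Step 1: Compute V_q(n, t) = Σ_{j=0}^3 C(n, j) (q−1)^j.
  j = 0: C(10,0)·(2)^0 = 1·1 = 1.
  j = 1: C(10,1)·(2)^1 = 10·2 = 20.
  j = 2: C(10,2)·(2)^2 = 45·4 = 180.
  j = 3: C(10,3)·(2)^3 = 120·8 = 960.
  V_q(n, t) = 1 + 20 + 180 + 960 = 1161.
Step 2: q^n = 3^10 = 59049.
Step 3: Hamming bound ⌊q^n / V_q(n,t)⌋ = ⌊59049/1161⌋ = 50.
Step 4: Compare |C| = 18 to 50: satisfied.
The claimed |C| lies below the Hamming bound.


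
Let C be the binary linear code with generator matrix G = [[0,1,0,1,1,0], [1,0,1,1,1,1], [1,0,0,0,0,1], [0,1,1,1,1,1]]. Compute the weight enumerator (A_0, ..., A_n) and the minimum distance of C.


Weight distribution: A_0 = 1, A_2 = 6, A_3 = 4, A_4 = 1, A_5 = 4. Minimum distance d = 2.

Enumerate all 2^4 = 16 messages m ∈ F_2^4.
For each, compute codeword c = mG in F_2^6, then tally its weight.
  m = 0000 → c = 000000, weight = 0.
  m = 1000 → c = 010110, weight = 3.
  m = 0100 → c = 101111, weight = 5.
  m = 1100 → c = 111001, weight = 4.
  m = 0010 → c = 100001, weight = 2.
  m = 1010 → c = 110111, weight = 5.
  m = 0110 → c = 001110, weight = 3.
  m = 1110 → c = 011000, weight = 2.
  m = 0001 → c = 011111, weight = 5.
  m = 1001 → c = 001001, weight = 2.
  m = 0101 → c = 110000, weight = 2.
  m = 1101 → c = 100110, weight = 3.
  m = 0011 → c = 111110, weight = 5.
  m = 1011 → c = 101000, weight = 2.
  m = 0111 → c = 010001, weight = 2.
  m = 1111 → c = 000111, weight = 3.
Tally weights:
  weight 0: 1 codewords.
  weight 2: 6 codewords.
  weight 3: 4 codewords.
  weight 4: 1 codewords.
  weight 5: 4 codewords.
Minimum distance d = smallest w > 0 with A_w > 0 = 2.
Sanity: Σ A_w = 16 = 2^4 = 16 ✓.


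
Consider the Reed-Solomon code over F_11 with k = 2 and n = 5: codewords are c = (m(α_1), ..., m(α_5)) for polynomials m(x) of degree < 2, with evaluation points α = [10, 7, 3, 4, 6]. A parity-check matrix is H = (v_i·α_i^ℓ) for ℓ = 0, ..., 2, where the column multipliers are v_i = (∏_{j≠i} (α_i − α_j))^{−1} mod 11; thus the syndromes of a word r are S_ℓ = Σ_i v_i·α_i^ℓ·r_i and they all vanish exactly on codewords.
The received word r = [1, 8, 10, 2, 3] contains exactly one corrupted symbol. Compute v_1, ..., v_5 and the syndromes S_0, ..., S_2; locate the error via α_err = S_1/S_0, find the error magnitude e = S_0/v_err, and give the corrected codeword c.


S = (8, 10, 7), error at position 4, error magnitude e = 9, c = [1, 8, 10, 4, 3].

Step 1: column multipliers v_i = (∏_{j≠i}(α_i − α_j))^{−1} mod 11.
  i = 1 (α = 10): (10−7)(10−3)(10−4)(10−6) = 3·7·6·4 = 504 ≡ 9, so v_1 = 9^{−1} = 5 (mod 11).
  i = 2 (α = 7): (7−10)(7−3)(7−4)(7−6) = (−3)·4·3·1 = −36 ≡ 8, so v_2 = 8^{−1} = 7 (mod 11).
  i = 3 (α = 3): (3−10)(3−7)(3−4)(3−6) = (−7)·(−4)·(−1)·(−3) = 84 ≡ 7, so v_3 = 7^{−1} = 8 (mod 11).
  i = 4 (α = 4): (4−10)(4−7)(4−3)(4−6) = (−6)·(−3)·1·(−2) = −36 ≡ 8, so v_4 = 8^{−1} = 7 (mod 11).
  i = 5 (α = 6): (6−10)(6−7)(6−3)(6−4) = (−4)·(−1)·3·2 = 24 ≡ 2, so v_5 = 2^{−1} = 6 (mod 11).
  v = [5, 7, 8, 7, 6].
Step 2: syndromes of r = [1, 8, 10, 2, 3] (all sums mod 11).
  S_0 = Σ v_i r_i = 5·1 + 7·8 + 8·10 + 7·2 + 6·3 = 173 ≡ 8.
  S_1 = Σ v_i α_i r_i = 5·10·1 + 7·7·8 + 8·3·10 + 7·4·2 + 6·6·3 = 846 ≡ 10.
  α_i^2 mod 11 = [1, 5, 9, 5, 3].
  S_2 = Σ v_i α_i^2 r_i = 5·1·1 + 7·5·8 + 8·9·10 + 7·5·2 + 6·3·3 = 1129 ≡ 7.
  S = (8, 10, 7) ≠ 0, so r is not a codeword (an error is present).
Step 3: locate the error. For a single error e at position i, S_ℓ = v_i·e·α_i^ℓ, so α_err = S_1/S_0.
  S_0^{−1} = 8^{−1} = 7 (mod 11), so α_err = 10·7 = 70 ≡ 4 = α_4. Error position i = 4.
  Consistency check: S_2/S_1 = 7·10 = 70 ≡ 4 = α_err ✓ (single-error assumption holds).
Step 4: error magnitude e = S_0/v_4 = S_0·∏_{j≠4}(α_4 − α_j) = 8·8 = 64 ≡ 9 (mod 11).
Step 5: correct position 4: c_4 = r_4 − e = 2 − 9 ≡ 4 (mod 11). Hence c = [1, 8, 10, 4, 3].
  Check: interpolating c through the α_i gives m(x) = 6 + 5·x (degree < 2) with m(α_i) = c_i for every i, so c is indeed a codeword.


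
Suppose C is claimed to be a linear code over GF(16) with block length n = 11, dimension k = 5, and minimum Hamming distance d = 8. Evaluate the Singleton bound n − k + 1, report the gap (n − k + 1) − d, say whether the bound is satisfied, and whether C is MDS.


Singleton RHS = n − k + 1 = 7, slack = -1, bound violated (no such code; not MDS).

Singleton bound: d ≤ n − k + 1.
Here n = 11, k = 5, so n − k + 1 = 7.
Given d = 8, check d ≤ 7: NO.
Slack = (n − k + 1) − d = -1.
The slack is negative: d = 8 exceeds n − k + 1 = 7 by 1, so the Singleton bound is violated and no linear [11, 5, 8]_16 code can exist. In particular it is not MDS (MDS requires d = n − k + 1 exactly).
Description: the claimed parameters are [11, 5, 8]_16; such a code would be impossible (violates the Singleton bound).


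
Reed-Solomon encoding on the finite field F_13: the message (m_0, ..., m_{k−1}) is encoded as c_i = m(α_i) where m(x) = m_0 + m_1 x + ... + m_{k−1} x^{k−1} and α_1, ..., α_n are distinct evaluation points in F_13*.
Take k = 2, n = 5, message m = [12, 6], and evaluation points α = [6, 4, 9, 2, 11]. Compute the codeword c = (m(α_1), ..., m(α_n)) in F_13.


c = [9, 10, 1, 11, 0]

Message polynomial: m(x) = 12 + 6·x (mod 13).
For each evaluation point α_i, compute m(α_i) mod 13:
  α_1 = 6: Horner steps 6 → 9, so m(6) = 9.
  α_2 = 4: Horner steps 6 → 10, so m(4) = 10.
  α_3 = 9: Horner steps 6 → 1, so m(9) = 1.
  α_4 = 2: Horner steps 6 → 11, so m(2) = 11.
  α_5 = 11: Horner steps 6 → 0, so m(11) = 0.
Codeword c = [9, 10, 1, 11, 0] ∈ F_13^5.


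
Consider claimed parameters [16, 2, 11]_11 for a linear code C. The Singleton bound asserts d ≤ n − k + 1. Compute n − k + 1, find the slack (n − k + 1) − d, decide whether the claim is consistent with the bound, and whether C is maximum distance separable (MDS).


Singleton RHS = n − k + 1 = 15, slack = 4, bound satisfied, not MDS.

Singleton bound: d ≤ n − k + 1.
Here n = 16, k = 2, so n − k + 1 = 15.
Given d = 11, check d ≤ 15: YES.
Slack = (n − k + 1) − d = 4.
The code is NOT MDS (slack = 4 > 0).
Description: the claimed parameters are [16, 2, 11]_11; such a code would be non-MDS.


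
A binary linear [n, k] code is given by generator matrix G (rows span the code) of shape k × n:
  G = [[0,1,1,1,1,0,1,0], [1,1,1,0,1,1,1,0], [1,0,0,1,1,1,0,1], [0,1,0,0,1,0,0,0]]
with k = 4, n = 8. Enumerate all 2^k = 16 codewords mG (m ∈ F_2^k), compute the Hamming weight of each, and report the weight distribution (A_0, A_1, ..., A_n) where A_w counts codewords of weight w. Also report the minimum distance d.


Weight distribution: A_0 = 1, A_2 = 3, A_3 = 2, A_4 = 1, A_5 = 6, A_6 = 3. Minimum distance d = 2.

Enumerate all 2^4 = 16 messages m ∈ F_2^4.
For each, compute codeword c = mG in F_2^8, then tally its weight.
  m = 0000 → c = 00000000, weight = 0.
  m = 1000 → c = 01111010, weight = 5.
  m = 0100 → c = 11101110, weight = 6.
  m = 1100 → c = 10010100, weight = 3.
  m = 0010 → c = 10011101, weight = 5.
  m = 1010 → c = 11100111, weight = 6.
  m = 0110 → c = 01110011, weight = 5.
  m = 1110 → c = 00001001, weight = 2.
  m = 0001 → c = 01001000, weight = 2.
  m = 1001 → c = 00110010, weight = 3.
  m = 0101 → c = 10100110, weight = 4.
  m = 1101 → c = 11011100, weight = 5.
  m = 0011 → c = 11010101, weight = 5.
  m = 1011 → c = 10101111, weight = 6.
  m = 0111 → c = 00111011, weight = 5.
  m = 1111 → c = 01000001, weight = 2.
Tally weights:
  weight 0: 1 codewords.
  weight 2: 3 codewords.
  weight 3: 2 codewords.
  weight 4: 1 codewords.
  weight 5: 6 codewords.
  weight 6: 3 codewords.
Minimum distance d = smallest w > 0 with A_w > 0 = 2.
Sanity: Σ A_w = 16 = 2^4 = 16 ✓.
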